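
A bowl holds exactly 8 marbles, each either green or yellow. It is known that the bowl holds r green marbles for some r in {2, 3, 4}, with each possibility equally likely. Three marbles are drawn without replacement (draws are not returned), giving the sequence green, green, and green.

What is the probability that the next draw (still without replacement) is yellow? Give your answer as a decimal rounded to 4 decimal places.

0.8400

Compute the likelihood of the observed sequence for each case: P(data | r = 2) = (2/8)(1/7)(0/6) = 0; P(data | r = 3) = (3/8)(2/7)(1/6) = 1/56; P(data | r = 4) = (4/8)(3/7)(2/6) = 1/14.
Weighting by the prior gives 1/3 · 0 = 0, 1/3 · 1/56 = 1/168, 1/3 · 1/14 = 1/42; these sum to 5/168.
The posterior is then P(r = 2 | data) = 0, P(r = 3 | data) = 1/5, P(r = 4 | data) = 4/5.
The predictive probability is P(yellow next | data) = (1)(1/5) + (4/5)(4/5) = 21/25.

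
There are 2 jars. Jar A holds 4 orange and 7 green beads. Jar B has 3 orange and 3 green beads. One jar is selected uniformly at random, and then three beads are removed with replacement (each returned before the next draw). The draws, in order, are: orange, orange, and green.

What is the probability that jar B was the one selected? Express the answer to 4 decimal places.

Under each hypothesis, the probability of the observed sequence is: P(data | jar A) = (4/11)(4/11)(7/11) = 0.084147; P(data | jar B) = (3/6)(3/6)(3/6) = 0.125.
Multiplying each by its prior: 1/2 · 0.084147 = 0.042074, 1/2 · 0.125 = 0.0625; with total 0.10457.
Therefore the posterior P(jar B | data) = (0.0625) / (0.10457) = 0.59767.

0.5977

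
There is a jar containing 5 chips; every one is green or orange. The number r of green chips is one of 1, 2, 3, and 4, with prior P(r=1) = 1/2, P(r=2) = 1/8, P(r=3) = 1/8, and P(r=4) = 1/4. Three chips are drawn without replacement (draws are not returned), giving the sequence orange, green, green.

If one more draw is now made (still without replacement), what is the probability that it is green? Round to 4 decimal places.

0.7143

The likelihood of the observed sequence under each hypothesis: P(data | r = 1) = (4/5)(1/4)(0/3) = 0; P(data | r = 2) = (3/5)(2/4)(1/3) = 1/10; P(data | r = 3) = (2/5)(3/4)(2/3) = 1/5; P(data | r = 4) = (1/5)(4/4)(3/3) = 1/5.
Weighting by the prior gives 1/2 · 0 = 0, 1/8 · 1/10 = 1/80, 1/8 · 1/5 = 1/40, 1/4 · 1/5 = 1/20; these sum to 7/80.
Dividing through by the total gives posterior P(r = 1 | data) = 0, P(r = 2 | data) = 1/7, P(r = 3 | data) = 2/7, P(r = 4 | data) = 4/7.
The predictive probability is P(green next | data) = (0)(1/7) + (1/2)(2/7) + (1)(4/7) = 5/7.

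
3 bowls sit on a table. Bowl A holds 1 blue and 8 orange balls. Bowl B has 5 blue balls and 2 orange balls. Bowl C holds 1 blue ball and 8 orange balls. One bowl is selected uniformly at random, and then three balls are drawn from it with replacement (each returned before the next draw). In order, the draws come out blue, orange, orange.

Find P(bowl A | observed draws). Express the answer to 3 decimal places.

0.375

The likelihood of the observed sequence under each hypothesis: P(data | bowl A) = (1/9)(8/9)(8/9) = 0.087791; P(data | bowl B) = (5/7)(2/7)(2/7) = 0.058309; P(data | bowl C) = (1/9)(8/9)(8/9) = 0.087791.
The prior-weighted likelihoods are 1/3 · 0.087791 = 0.029264, 1/3 · 0.058309 = 0.019436, 1/3 · 0.087791 = 0.029264; with total 0.077964.
Hence P(bowl A | data) = (0.029264) / (0.077964) = 0.37535.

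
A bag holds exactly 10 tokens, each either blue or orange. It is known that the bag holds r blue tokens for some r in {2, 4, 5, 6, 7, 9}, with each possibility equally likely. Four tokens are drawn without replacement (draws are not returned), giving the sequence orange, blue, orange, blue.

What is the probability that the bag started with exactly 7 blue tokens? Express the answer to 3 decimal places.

The likelihood of the observed sequence under each hypothesis: P(data | r = 2) = (8/10)(2/9)(7/8)(1/7) = 0.022222; P(data | r = 4) = (6/10)(4/9)(5/8)(3/7) = 0.071429; P(data | r = 5) = (5/10)(5/9)(4/8)(4/7) = 0.079365; P(data | r = 6) = (4/10)(6/9)(3/8)(5/7) = 0.071429; P(data | r = 7) = (3/10)(7/9)(2/8)(6/7) = 0.05; P(data | r = 9) = (1/10)(9/9)(0/8) = 0.
Weighting by the prior gives 1/6 · 0.022222 = 0.0037037, 1/6 · 0.071429 = 0.011905, 1/6 · 0.079365 = 0.013228, 1/6 · 0.071429 = 0.011905, 1/6 · 0.05 = 0.0083333, 1/6 · 0 = 0; summing to 0.049074.
So P(r = 7 | data) = (0.0083333) / (0.049074) = 0.16981.

0.170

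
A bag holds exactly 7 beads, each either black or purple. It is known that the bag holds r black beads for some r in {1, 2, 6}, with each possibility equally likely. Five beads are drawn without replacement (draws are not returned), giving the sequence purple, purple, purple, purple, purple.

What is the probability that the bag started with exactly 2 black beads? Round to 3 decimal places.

For each hypothesis, P(data | H) works out to: P(data | r = 1) = (6/7)(5/6)(4/5)(3/4)(2/3) = 2/7; P(data | r = 2) = (5/7)(4/6)(3/5)(2/4)(1/3) = 1/21; P(data | r = 6) = (1/7)(0/6) = 0.
Multiplying each by its prior: 1/3 · 2/7 = 2/21, 1/3 · 1/21 = 1/63, 1/3 · 0 = 0; with total 1/9.
By Bayes' rule, P(r = 2 | data) = (1/63) / (1/9) = 1/7.

0.143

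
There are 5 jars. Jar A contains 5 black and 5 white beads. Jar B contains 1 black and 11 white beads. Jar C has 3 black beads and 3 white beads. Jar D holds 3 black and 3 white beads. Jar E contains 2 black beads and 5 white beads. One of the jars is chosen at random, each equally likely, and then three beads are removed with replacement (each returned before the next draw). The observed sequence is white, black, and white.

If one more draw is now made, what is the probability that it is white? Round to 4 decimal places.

For each hypothesis, P(data | H) works out to: P(data | jar A) = (5/10)(5/10)(5/10) = 0.125; P(data | jar B) = (11/12)(1/12)(11/12) = 0.070023; P(data | jar C) = (3/6)(3/6)(3/6) = 0.125; P(data | jar D) = (3/6)(3/6)(3/6) = 0.125; P(data | jar E) = (5/7)(2/7)(5/7) = 0.14577.
Multiplying each by its prior: 1/5 · 0.125 = 0.025, 1/5 · 0.070023 = 0.014005, 1/5 · 0.125 = 0.025, 1/5 · 0.125 = 0.025, 1/5 · 0.14577 = 0.029155; summing to 0.11816.
The posterior is then P(jar A | data) = 0.21158, P(jar B | data) = 0.11852, P(jar C | data) = 0.21158, P(jar D | data) = 0.21158, P(jar E | data) = 0.24674.
Averaging over the posterior, P(white next | data) = (1/2)(0.21158) + (11/12)(0.11852) + (1/2)(0.21158) + (1/2)(0.21158) + (5/7)(0.24674) = 0.60226.

0.6023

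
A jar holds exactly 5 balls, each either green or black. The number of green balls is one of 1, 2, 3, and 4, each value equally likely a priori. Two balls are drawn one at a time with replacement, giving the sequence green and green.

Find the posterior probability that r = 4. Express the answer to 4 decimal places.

0.5333

Compute the likelihood of the observed sequence for each case: P(data | r = 1) = (1/5)(1/5) = 1/25; P(data | r = 2) = (2/5)(2/5) = 4/25; P(data | r = 3) = (3/5)(3/5) = 9/25; P(data | r = 4) = (4/5)(4/5) = 16/25.
The prior-weighted likelihoods are 1/4 · 1/25 = 1/100, 1/4 · 4/25 = 1/25, 1/4 · 9/25 = 9/100, 1/4 · 16/25 = 4/25; summing to 3/10.
By Bayes' rule, P(r = 4 | data) = (4/25) / (3/10) = 8/15.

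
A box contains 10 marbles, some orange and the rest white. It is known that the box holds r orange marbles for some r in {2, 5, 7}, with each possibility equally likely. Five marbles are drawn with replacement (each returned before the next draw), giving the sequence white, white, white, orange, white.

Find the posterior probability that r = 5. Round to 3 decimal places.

0.263

For each hypothesis, P(data | H) works out to: P(data | r = 2) = (8/10)(8/10)(8/10)(2/10)(8/10) = 0.08192; P(data | r = 5) = (5/10)(5/10)(5/10)(5/10)(5/10) = 0.03125; P(data | r = 7) = (3/10)(3/10)(3/10)(7/10)(3/10) = 0.00567.
Weighting by the prior gives 1/3 · 0.08192 = 0.027307, 1/3 · 0.03125 = 0.010417, 1/3 · 0.00567 = 0.00189; with total 0.039613.
So P(r = 5 | data) = (0.010417) / (0.039613) = 0.26296.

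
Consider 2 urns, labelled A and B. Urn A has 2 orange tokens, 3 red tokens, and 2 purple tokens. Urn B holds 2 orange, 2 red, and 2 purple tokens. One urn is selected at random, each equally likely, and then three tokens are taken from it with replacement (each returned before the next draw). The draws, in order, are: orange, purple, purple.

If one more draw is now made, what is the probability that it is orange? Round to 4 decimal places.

0.3149

The likelihood of the observed sequence under each hypothesis: P(data | urn A) = (2/7)(2/7)(2/7) = 0.023324; P(data | urn B) = (2/6)(2/6)(2/6) = 0.037037.
Weighting by the prior gives 1/2 · 0.023324 = 0.011662, 1/2 · 0.037037 = 0.018519; these sum to 0.03018.
The posterior is then P(urn A | data) = 0.3864, P(urn B | data) = 0.6136.
So P(orange next | data) = Σ P(orange next | H) P(H | data) = (2/7)(0.3864) + (1/3)(0.6136) = 0.31493.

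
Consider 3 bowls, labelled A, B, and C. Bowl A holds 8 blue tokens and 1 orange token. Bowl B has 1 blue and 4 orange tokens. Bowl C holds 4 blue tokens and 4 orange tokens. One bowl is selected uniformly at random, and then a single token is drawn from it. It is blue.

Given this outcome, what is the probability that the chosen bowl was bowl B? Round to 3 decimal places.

For each hypothesis, P(data | H) works out to: P(data | bowl A) = (8/9) = 8/9; P(data | bowl B) = (1/5) = 1/5; P(data | bowl C) = (4/8) = 1/2.
The prior-weighted likelihoods are 1/3 · 8/9 = 8/27, 1/3 · 1/5 = 1/15, 1/3 · 1/2 = 1/6; with total 143/270.
By Bayes' rule, P(bowl B | data) = (1/15) / (143/270) = 18/143.

0.126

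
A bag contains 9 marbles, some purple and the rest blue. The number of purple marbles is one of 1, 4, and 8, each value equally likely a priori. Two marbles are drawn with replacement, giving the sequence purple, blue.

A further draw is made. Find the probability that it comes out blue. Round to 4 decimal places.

The likelihood of the observed sequence under each hypothesis: P(data | r = 1) = (1/9)(8/9) = 8/81; P(data | r = 4) = (4/9)(5/9) = 20/81; P(data | r = 8) = (8/9)(1/9) = 8/81.
The prior-weighted likelihoods are 1/3 · 8/81 = 8/243, 1/3 · 20/81 = 20/243, 1/3 · 8/81 = 8/243; with total 4/27.
Dividing through by the total gives posterior P(r = 1 | data) = 2/9, P(r = 4 | data) = 5/9, P(r = 8 | data) = 2/9.
So P(blue next | data) = Σ P(blue next | H) P(H | data) = (8/9)(2/9) + (5/9)(5/9) + (1/9)(2/9) = 43/81.

0.5309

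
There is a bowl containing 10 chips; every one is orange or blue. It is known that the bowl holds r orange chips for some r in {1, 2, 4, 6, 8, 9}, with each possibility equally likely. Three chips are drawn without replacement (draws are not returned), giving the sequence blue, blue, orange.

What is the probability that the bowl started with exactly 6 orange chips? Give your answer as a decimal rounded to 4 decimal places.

The likelihood of the observed sequence under each hypothesis: P(data | r = 1) = (9/10)(8/9)(1/8) = 1/10; P(data | r = 2) = (8/10)(7/9)(2/8) = 7/45; P(data | r = 4) = (6/10)(5/9)(4/8) = 1/6; P(data | r = 6) = (4/10)(3/9)(6/8) = 1/10; P(data | r = 8) = (2/10)(1/9)(8/8) = 1/45; P(data | r = 9) = (1/10)(0/9) = 0.
Multiplying each by its prior: 1/6 · 1/10 = 1/60, 1/6 · 7/45 = 7/270, 1/6 · 1/6 = 1/36, 1/6 · 1/10 = 1/60, 1/6 · 1/45 = 1/270, 1/6 · 0 = 0; with total 49/540.
By Bayes' rule, P(r = 6 | data) = (1/60) / (49/540) = 9/49.

0.1837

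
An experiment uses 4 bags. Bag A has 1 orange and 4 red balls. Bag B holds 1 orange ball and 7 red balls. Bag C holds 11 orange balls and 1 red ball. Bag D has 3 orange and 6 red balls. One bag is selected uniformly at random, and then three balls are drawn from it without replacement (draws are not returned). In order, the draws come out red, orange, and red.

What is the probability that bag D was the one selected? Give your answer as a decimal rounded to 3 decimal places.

0.355

Under each hypothesis, the probability of the observed sequence is: P(data | bag A) = (4/5)(1/4)(3/3) = 0.2; P(data | bag B) = (7/8)(1/7)(6/6) = 0.125; P(data | bag C) = (1/12)(11/11)(0/10) = 0; P(data | bag D) = (6/9)(3/8)(5/7) = 0.17857.
Multiplying each by its prior: 1/4 · 0.2 = 0.05, 1/4 · 0.125 = 0.03125, 1/4 · 0 = 0, 1/4 · 0.17857 = 0.044643; summing to 0.12589.
So P(bag D | data) = (0.044643) / (0.12589) = 0.35461.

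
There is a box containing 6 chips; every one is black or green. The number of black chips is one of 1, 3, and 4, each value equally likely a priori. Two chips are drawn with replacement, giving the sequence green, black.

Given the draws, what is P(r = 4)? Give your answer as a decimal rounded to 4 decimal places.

0.3636

The likelihood of the observed sequence under each hypothesis: P(data | r = 1) = (5/6)(1/6) = 5/36; P(data | r = 3) = (3/6)(3/6) = 1/4; P(data | r = 4) = (2/6)(4/6) = 2/9.
Weighting by the prior gives 1/3 · 5/36 = 5/108, 1/3 · 1/4 = 1/12, 1/3 · 2/9 = 2/27; these sum to 11/54.
Therefore the posterior P(r = 4 | data) = (2/27) / (11/54) = 4/11.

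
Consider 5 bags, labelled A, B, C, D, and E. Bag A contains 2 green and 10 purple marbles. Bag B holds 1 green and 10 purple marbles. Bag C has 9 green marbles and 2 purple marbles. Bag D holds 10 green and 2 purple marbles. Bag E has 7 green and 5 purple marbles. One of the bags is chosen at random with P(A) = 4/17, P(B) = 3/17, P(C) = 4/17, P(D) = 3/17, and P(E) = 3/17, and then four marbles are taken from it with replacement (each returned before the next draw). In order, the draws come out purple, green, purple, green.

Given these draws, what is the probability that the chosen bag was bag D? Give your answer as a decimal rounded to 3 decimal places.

For each hypothesis, P(data | H) works out to: P(data | bag A) = (10/12)(2/12)(10/12)(2/12) = 0.01929; P(data | bag B) = (10/11)(1/11)(10/11)(1/11) = 0.0068301; P(data | bag C) = (2/11)(9/11)(2/11)(9/11) = 0.02213; P(data | bag D) = (2/12)(10/12)(2/12)(10/12) = 0.01929; P(data | bag E) = (5/12)(7/12)(5/12)(7/12) = 0.059076.
Multiplying each by its prior: 4/17 · 0.01929 = 0.0045389, 3/17 · 0.0068301 = 0.0012053, 4/17 · 0.02213 = 0.005207, 3/17 · 0.01929 = 0.0034041, 3/17 · 0.059076 = 0.010425; these sum to 0.02478.
So P(bag D | data) = (0.0034041) / (0.02478) = 0.13737.

0.137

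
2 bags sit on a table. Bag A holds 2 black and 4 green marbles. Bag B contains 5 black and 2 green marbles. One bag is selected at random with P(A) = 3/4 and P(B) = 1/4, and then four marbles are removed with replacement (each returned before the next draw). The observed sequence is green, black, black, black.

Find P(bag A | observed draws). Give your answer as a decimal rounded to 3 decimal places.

0.416

Compute the likelihood of the observed sequence for each case: P(data | bag A) = (4/6)(2/6)(2/6)(2/6) = 0.024691; P(data | bag B) = (2/7)(5/7)(5/7)(5/7) = 0.10412.
Weighting by the prior gives 3/4 · 0.024691 = 0.018519, 1/4 · 0.10412 = 0.026031; with total 0.044549.
So P(bag A | data) = (0.018519) / (0.044549) = 0.41569.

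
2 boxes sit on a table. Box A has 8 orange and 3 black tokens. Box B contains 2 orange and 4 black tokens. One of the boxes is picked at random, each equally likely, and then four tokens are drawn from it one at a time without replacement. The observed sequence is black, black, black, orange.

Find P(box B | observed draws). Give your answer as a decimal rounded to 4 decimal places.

The likelihood of the observed sequence under each hypothesis: P(data | box A) = (3/11)(2/10)(1/9)(8/8) = 1/165; P(data | box B) = (4/6)(3/5)(2/4)(2/3) = 2/15.
Weighting by the prior gives 1/2 · 1/165 = 1/330, 1/2 · 2/15 = 1/15; with total 23/330.
Therefore the posterior P(box B | data) = (1/15) / (23/330) = 22/23.

0.9565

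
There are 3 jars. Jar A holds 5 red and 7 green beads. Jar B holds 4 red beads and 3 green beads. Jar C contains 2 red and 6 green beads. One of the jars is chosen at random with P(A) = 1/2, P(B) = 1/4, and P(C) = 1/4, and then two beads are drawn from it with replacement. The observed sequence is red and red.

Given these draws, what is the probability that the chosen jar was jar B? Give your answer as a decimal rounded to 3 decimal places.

Under each hypothesis, the probability of the observed sequence is: P(data | jar A) = (5/12)(5/12) = 0.17361; P(data | jar B) = (4/7)(4/7) = 0.32653; P(data | jar C) = (2/8)(2/8) = 0.0625.
Multiplying each by its prior: 1/2 · 0.17361 = 0.086806, 1/4 · 0.32653 = 0.081633, 1/4 · 0.0625 = 0.015625; with total 0.18406.
Therefore the posterior P(jar B | data) = (0.081633) / (0.18406) = 0.4435.

0.444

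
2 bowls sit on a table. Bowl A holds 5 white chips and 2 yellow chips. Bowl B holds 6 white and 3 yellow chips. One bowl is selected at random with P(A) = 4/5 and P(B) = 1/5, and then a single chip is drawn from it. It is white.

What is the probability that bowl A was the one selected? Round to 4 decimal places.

Compute the likelihood of this draw for each case: P(data | bowl A) = (5/7) = 5/7; P(data | bowl B) = (6/9) = 2/3.
Multiplying each by its prior: 4/5 · 5/7 = 4/7, 1/5 · 2/3 = 2/15; summing to 74/105.
Hence P(bowl A | data) = (4/7) / (74/105) = 30/37.

0.8108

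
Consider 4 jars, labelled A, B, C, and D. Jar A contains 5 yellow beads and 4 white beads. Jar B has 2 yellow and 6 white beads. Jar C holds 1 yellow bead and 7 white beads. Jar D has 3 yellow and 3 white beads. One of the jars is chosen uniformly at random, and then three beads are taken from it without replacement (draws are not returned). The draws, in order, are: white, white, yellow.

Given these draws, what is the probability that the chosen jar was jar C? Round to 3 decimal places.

0.218

Compute the likelihood of the observed sequence for each case: P(data | jar A) = (4/9)(3/8)(5/7) = 0.11905; P(data | jar B) = (6/8)(5/7)(2/6) = 0.17857; P(data | jar C) = (7/8)(6/7)(1/6) = 0.125; P(data | jar D) = (3/6)(2/5)(3/4) = 0.15.
Multiplying each by its prior: 1/4 · 0.11905 = 0.029762, 1/4 · 0.17857 = 0.044643, 1/4 · 0.125 = 0.03125, 1/4 · 0.15 = 0.0375; summing to 0.14315.
By Bayes' rule, P(jar C | data) = (0.03125) / (0.14315) = 0.2183.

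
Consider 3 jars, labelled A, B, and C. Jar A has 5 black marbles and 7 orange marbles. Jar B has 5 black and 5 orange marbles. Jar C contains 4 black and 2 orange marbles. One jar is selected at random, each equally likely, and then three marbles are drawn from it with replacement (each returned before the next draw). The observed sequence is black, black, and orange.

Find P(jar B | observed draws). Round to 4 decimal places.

The likelihood of the observed sequence under each hypothesis: P(data | jar A) = (5/12)(5/12)(7/12) = 0.10127; P(data | jar B) = (5/10)(5/10)(5/10) = 0.125; P(data | jar C) = (4/6)(4/6)(2/6) = 0.14815.
Multiplying each by its prior: 1/3 · 0.10127 = 0.033758, 1/3 · 0.125 = 0.041667, 1/3 · 0.14815 = 0.049383; with total 0.12481.
By Bayes' rule, P(jar B | data) = (0.041667) / (0.12481) = 0.33385.

0.3338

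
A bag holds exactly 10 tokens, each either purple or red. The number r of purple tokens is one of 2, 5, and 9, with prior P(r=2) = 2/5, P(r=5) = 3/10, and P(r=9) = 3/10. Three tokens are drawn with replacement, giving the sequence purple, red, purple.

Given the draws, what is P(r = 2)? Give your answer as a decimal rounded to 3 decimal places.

0.172

For each hypothesis, P(data | H) works out to: P(data | r = 2) = (2/10)(8/10)(2/10) = 0.032; P(data | r = 5) = (5/10)(5/10)(5/10) = 0.125; P(data | r = 9) = (9/10)(1/10)(9/10) = 0.081.
The prior-weighted likelihoods are 2/5 · 0.032 = 0.0128, 3/10 · 0.125 = 0.0375, 3/10 · 0.081 = 0.0243; with total 0.0746.
So P(r = 2 | data) = (0.0128) / (0.0746) = 0.17158.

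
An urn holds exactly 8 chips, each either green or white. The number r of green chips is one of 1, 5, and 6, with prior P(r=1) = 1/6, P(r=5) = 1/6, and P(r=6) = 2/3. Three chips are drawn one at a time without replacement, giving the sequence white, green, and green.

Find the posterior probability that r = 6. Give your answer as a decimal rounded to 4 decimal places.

0.8000

Compute the likelihood of the observed sequence for each case: P(data | r = 1) = (7/8)(1/7)(0/6) = 0; P(data | r = 5) = (3/8)(5/7)(4/6) = 5/28; P(data | r = 6) = (2/8)(6/7)(5/6) = 5/28.
Weighting by the prior gives 1/6 · 0 = 0, 1/6 · 5/28 = 5/168, 2/3 · 5/28 = 5/42; with total 25/168.
Therefore the posterior P(r = 6 | data) = (5/42) / (25/168) = 4/5.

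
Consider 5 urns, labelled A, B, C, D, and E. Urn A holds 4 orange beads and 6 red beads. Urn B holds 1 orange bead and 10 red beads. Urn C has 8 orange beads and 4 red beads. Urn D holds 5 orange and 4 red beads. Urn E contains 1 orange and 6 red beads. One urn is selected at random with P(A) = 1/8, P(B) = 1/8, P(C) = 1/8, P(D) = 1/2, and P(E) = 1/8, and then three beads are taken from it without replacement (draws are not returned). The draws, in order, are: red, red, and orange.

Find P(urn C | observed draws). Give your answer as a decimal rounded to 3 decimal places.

The likelihood of the observed sequence under each hypothesis: P(data | urn A) = (6/10)(5/9)(4/8) = 0.16667; P(data | urn B) = (10/11)(9/10)(1/9) = 0.090909; P(data | urn C) = (4/12)(3/11)(8/10) = 0.072727; P(data | urn D) = (4/9)(3/8)(5/7) = 0.11905; P(data | urn E) = (6/7)(5/6)(1/5) = 0.14286.
Multiplying each by its prior: 1/8 · 0.16667 = 0.020833, 1/8 · 0.090909 = 0.011364, 1/8 · 0.072727 = 0.0090909, 1/2 · 0.11905 = 0.059524, 1/8 · 0.14286 = 0.017857; these sum to 0.11867.
Therefore the posterior P(urn C | data) = (0.0090909) / (0.11867) = 0.076607.

0.077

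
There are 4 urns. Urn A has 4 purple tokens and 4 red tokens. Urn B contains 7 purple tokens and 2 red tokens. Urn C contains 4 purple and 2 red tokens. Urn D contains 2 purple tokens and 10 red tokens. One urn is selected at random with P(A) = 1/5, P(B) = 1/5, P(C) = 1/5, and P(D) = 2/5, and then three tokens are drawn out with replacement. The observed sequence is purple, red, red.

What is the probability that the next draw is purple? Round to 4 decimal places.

Compute the likelihood of the observed sequence for each case: P(data | urn A) = (4/8)(4/8)(4/8) = 0.125; P(data | urn B) = (7/9)(2/9)(2/9) = 0.038409; P(data | urn C) = (4/6)(2/6)(2/6) = 0.074074; P(data | urn D) = (2/12)(10/12)(10/12) = 0.11574.
Multiplying each by its prior: 1/5 · 0.125 = 0.025, 1/5 · 0.038409 = 0.0076818, 1/5 · 0.074074 = 0.014815, 2/5 · 0.11574 = 0.046296; summing to 0.093793.
The posterior is then P(urn A | data) = 0.26654, P(urn B | data) = 0.081901, P(urn C | data) = 0.15795, P(urn D | data) = 0.4936.
The predictive probability is P(purple next | data) = (1/2)(0.26654) + (7/9)(0.081901) + (2/3)(0.15795) + (1/6)(0.4936) = 0.38454.

0.3845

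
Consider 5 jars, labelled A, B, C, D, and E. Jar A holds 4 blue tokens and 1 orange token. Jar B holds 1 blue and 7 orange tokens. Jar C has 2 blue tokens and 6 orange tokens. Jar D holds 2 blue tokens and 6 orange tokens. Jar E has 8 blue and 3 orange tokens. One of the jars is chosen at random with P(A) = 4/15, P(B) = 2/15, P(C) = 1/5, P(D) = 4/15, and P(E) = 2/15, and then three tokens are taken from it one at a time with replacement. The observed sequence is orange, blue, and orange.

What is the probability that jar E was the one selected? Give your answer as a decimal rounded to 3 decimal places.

Under each hypothesis, the probability of the observed sequence is: P(data | jar A) = (1/5)(4/5)(1/5) = 0.032; P(data | jar B) = (7/8)(1/8)(7/8) = 0.095703; P(data | jar C) = (6/8)(2/8)(6/8) = 0.14062; P(data | jar D) = (6/8)(2/8)(6/8) = 0.14062; P(data | jar E) = (3/11)(8/11)(3/11) = 0.054095.
Weighting by the prior gives 4/15 · 0.032 = 0.0085333, 2/15 · 0.095703 = 0.01276, 1/5 · 0.14062 = 0.028125, 4/15 · 0.14062 = 0.0375, 2/15 · 0.054095 = 0.0072126; these sum to 0.094131.
By Bayes' rule, P(jar E | data) = (0.0072126) / (0.094131) = 0.076623.

0.077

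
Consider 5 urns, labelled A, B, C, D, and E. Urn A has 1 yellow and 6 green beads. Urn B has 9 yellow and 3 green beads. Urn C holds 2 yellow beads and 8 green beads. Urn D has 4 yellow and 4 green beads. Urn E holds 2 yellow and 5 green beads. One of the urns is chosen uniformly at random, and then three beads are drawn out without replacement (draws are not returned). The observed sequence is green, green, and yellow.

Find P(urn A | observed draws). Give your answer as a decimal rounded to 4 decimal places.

The likelihood of the observed sequence under each hypothesis: P(data | urn A) = (6/7)(5/6)(1/5) = 0.14286; P(data | urn B) = (3/12)(2/11)(9/10) = 0.040909; P(data | urn C) = (8/10)(7/9)(2/8) = 0.15556; P(data | urn D) = (4/8)(3/7)(4/6) = 0.14286; P(data | urn E) = (5/7)(4/6)(2/5) = 0.19048.
Weighting by the prior gives 1/5 · 0.14286 = 0.028571, 1/5 · 0.040909 = 0.0081818, 1/5 · 0.15556 = 0.031111, 1/5 · 0.14286 = 0.028571, 1/5 · 0.19048 = 0.038095; summing to 0.13453.
So P(urn A | data) = (0.028571) / (0.13453) = 0.21238.

0.2124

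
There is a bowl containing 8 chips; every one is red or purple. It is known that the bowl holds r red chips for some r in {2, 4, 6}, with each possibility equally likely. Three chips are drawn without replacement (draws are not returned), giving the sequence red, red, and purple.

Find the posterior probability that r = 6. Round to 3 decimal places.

0.500

Under each hypothesis, the probability of the observed sequence is: P(data | r = 2) = (2/8)(1/7)(6/6) = 1/28; P(data | r = 4) = (4/8)(3/7)(4/6) = 1/7; P(data | r = 6) = (6/8)(5/7)(2/6) = 5/28.
The prior-weighted likelihoods are 1/3 · 1/28 = 1/84, 1/3 · 1/7 = 1/21, 1/3 · 5/28 = 5/84; summing to 5/42.
By Bayes' rule, P(r = 6 | data) = (5/84) / (5/42) = 1/2.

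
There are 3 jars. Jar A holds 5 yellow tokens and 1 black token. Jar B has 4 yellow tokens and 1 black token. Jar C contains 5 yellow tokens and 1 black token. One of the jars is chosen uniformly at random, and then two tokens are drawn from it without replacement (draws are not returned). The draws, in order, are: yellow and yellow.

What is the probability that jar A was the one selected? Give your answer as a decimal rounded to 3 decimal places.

0.345

Compute the likelihood of the observed sequence for each case: P(data | jar A) = (5/6)(4/5) = 2/3; P(data | jar B) = (4/5)(3/4) = 3/5; P(data | jar C) = (5/6)(4/5) = 2/3.
Weighting by the prior gives 1/3 · 2/3 = 2/9, 1/3 · 3/5 = 1/5, 1/3 · 2/3 = 2/9; these sum to 29/45.
Therefore the posterior P(jar A | data) = (2/9) / (29/45) = 10/29.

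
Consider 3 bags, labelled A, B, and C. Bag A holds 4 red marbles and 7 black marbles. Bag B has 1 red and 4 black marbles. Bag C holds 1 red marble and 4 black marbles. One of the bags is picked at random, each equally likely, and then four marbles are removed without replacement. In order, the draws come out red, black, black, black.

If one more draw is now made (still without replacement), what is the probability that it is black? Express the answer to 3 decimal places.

0.910

Under each hypothesis, the probability of the observed sequence is: P(data | bag A) = (4/11)(7/10)(6/9)(5/8) = 7/66; P(data | bag B) = (1/5)(4/4)(3/3)(2/2) = 1/5; P(data | bag C) = (1/5)(4/4)(3/3)(2/2) = 1/5.
The prior-weighted likelihoods are 1/3 · 7/66 = 7/198, 1/3 · 1/5 = 1/15, 1/3 · 1/5 = 1/15; these sum to 167/990.
The posterior is then P(bag A | data) = 35/167, P(bag B | data) = 66/167, P(bag C | data) = 66/167.
So P(black next | data) = Σ P(black next | H) P(H | data) = (4/7)(35/167) + (1)(66/167) + (1)(66/167) = 152/167.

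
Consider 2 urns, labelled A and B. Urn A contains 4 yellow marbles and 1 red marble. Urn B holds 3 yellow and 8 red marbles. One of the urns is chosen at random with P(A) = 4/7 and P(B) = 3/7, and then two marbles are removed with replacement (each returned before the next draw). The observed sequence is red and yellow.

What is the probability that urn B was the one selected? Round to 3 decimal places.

For each hypothesis, P(data | H) works out to: P(data | urn A) = (1/5)(4/5) = 0.16; P(data | urn B) = (8/11)(3/11) = 0.19835.
The prior-weighted likelihoods are 4/7 · 0.16 = 0.091429, 3/7 · 0.19835 = 0.085006; these sum to 0.17643.
Hence P(urn B | data) = (0.085006) / (0.17643) = 0.4818.

0.482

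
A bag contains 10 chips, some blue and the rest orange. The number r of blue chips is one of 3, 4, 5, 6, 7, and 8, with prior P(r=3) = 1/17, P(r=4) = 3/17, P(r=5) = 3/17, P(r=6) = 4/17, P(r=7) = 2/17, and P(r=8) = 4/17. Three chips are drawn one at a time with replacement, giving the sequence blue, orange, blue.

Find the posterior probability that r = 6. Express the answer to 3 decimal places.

0.273

The likelihood of the observed sequence under each hypothesis: P(data | r = 3) = (3/10)(7/10)(3/10) = 0.063; P(data | r = 4) = (4/10)(6/10)(4/10) = 0.096; P(data | r = 5) = (5/10)(5/10)(5/10) = 0.125; P(data | r = 6) = (6/10)(4/10)(6/10) = 0.144; P(data | r = 7) = (7/10)(3/10)(7/10) = 0.147; P(data | r = 8) = (8/10)(2/10)(8/10) = 0.128.
The prior-weighted likelihoods are 1/17 · 0.063 = 0.0037059, 3/17 · 0.096 = 0.016941, 3/17 · 0.125 = 0.022059, 4/17 · 0.144 = 0.033882, 2/17 · 0.147 = 0.017294, 4/17 · 0.128 = 0.030118; summing to 0.124.
By Bayes' rule, P(r = 6 | data) = (0.033882) / (0.124) = 0.27324.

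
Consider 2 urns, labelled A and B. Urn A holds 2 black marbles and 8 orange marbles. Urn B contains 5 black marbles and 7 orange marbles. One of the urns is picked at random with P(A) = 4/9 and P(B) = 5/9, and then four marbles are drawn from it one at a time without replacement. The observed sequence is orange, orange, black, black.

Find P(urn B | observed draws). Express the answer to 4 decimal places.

0.7991

Under each hypothesis, the probability of the observed sequence is: P(data | urn A) = (8/10)(7/9)(2/8)(1/7) = 0.022222; P(data | urn B) = (7/12)(6/11)(5/10)(4/9) = 0.070707.
Weighting by the prior gives 4/9 · 0.022222 = 0.0098765, 5/9 · 0.070707 = 0.039282; summing to 0.049158.
Therefore the posterior P(urn B | data) = (0.039282) / (0.049158) = 0.79909.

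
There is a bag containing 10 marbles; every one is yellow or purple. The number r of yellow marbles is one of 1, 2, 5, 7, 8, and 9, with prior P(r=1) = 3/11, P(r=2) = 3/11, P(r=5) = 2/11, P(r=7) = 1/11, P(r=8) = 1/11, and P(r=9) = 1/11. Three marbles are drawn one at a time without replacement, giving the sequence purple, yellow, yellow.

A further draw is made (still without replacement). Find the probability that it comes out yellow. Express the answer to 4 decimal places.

0.6160

The likelihood of the observed sequence under each hypothesis: P(data | r = 1) = (9/10)(1/9)(0/8) = 0; P(data | r = 2) = (8/10)(2/9)(1/8) = 1/45; P(data | r = 5) = (5/10)(5/9)(4/8) = 5/36; P(data | r = 7) = (3/10)(7/9)(6/8) = 7/40; P(data | r = 8) = (2/10)(8/9)(7/8) = 7/45; P(data | r = 9) = (1/10)(9/9)(8/8) = 1/10.
Weighting by the prior gives 3/11 · 0 = 0, 3/11 · 1/45 = 1/165, 2/11 · 5/36 = 5/198, 1/11 · 7/40 = 7/440, 1/11 · 7/45 = 7/495, 1/11 · 1/10 = 1/110; with total 31/440.
Dividing through by the total gives posterior P(r = 1 | data) = 0, P(r = 2 | data) = 8/93, P(r = 5 | data) = 100/279, P(r = 7 | data) = 7/31, P(r = 8 | data) = 56/279, P(r = 9 | data) = 4/31.
Averaging over the posterior, P(yellow next | data) = (0)(8/93) + (3/7)(100/279) + (5/7)(7/31) + (6/7)(56/279) + (1)(4/31) = 401/651.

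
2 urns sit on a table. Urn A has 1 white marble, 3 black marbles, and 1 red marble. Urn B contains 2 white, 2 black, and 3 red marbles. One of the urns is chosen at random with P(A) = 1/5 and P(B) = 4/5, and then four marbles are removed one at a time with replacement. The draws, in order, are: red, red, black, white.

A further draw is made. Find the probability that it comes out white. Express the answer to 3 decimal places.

0.279

Under each hypothesis, the probability of the observed sequence is: P(data | urn A) = (1/5)(1/5)(3/5)(1/5) = 0.0048; P(data | urn B) = (3/7)(3/7)(2/7)(2/7) = 0.014994.
The prior-weighted likelihoods are 1/5 · 0.0048 = 0.00096, 4/5 · 0.014994 = 0.011995; summing to 0.012955.
Dividing through by the total gives posterior P(urn A | data) = 0.074103, P(urn B | data) = 0.9259.
The predictive probability is P(white next | data) = (1/5)(0.074103) + (2/7)(0.9259) = 0.27936.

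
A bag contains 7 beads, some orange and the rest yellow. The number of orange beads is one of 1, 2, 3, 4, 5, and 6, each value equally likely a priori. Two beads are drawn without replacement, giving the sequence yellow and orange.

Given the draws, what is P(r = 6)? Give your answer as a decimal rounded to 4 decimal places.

0.1071

For each hypothesis, P(data | H) works out to: P(data | r = 1) = (6/7)(1/6) = 1/7; P(data | r = 2) = (5/7)(2/6) = 5/21; P(data | r = 3) = (4/7)(3/6) = 2/7; P(data | r = 4) = (3/7)(4/6) = 2/7; P(data | r = 5) = (2/7)(5/6) = 5/21; P(data | r = 6) = (1/7)(6/6) = 1/7.
Multiplying each by its prior: 1/6 · 1/7 = 1/42, 1/6 · 5/21 = 5/126, 1/6 · 2/7 = 1/21, 1/6 · 2/7 = 1/21, 1/6 · 5/21 = 5/126, 1/6 · 1/7 = 1/42; summing to 2/9.
Therefore the posterior P(r = 6 | data) = (1/42) / (2/9) = 3/28.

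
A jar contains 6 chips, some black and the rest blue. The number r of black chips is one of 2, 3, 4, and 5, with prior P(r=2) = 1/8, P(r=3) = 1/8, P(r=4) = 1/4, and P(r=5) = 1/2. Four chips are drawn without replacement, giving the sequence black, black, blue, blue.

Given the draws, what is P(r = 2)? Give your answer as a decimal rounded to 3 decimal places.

For each hypothesis, P(data | H) works out to: P(data | r = 2) = (2/6)(1/5)(4/4)(3/3) = 1/15; P(data | r = 3) = (3/6)(2/5)(3/4)(2/3) = 1/10; P(data | r = 4) = (4/6)(3/5)(2/4)(1/3) = 1/15; P(data | r = 5) = (5/6)(4/5)(1/4)(0/3) = 0.
The prior-weighted likelihoods are 1/8 · 1/15 = 1/120, 1/8 · 1/10 = 1/80, 1/4 · 1/15 = 1/60, 1/2 · 0 = 0; these sum to 3/80.
Therefore the posterior P(r = 2 | data) = (1/120) / (3/80) = 2/9.

0.222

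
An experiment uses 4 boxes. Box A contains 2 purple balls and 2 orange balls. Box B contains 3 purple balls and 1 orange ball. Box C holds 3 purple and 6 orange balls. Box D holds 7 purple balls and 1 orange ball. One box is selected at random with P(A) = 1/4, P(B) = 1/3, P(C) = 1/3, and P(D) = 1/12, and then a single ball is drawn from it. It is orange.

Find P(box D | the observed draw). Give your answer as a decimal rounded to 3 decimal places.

The likelihood of this draw under each hypothesis: P(data | box A) = (2/4) = 1/2; P(data | box B) = (1/4) = 1/4; P(data | box C) = (6/9) = 2/3; P(data | box D) = (1/8) = 1/8.
Weighting by the prior gives 1/4 · 1/2 = 1/8, 1/3 · 1/4 = 1/12, 1/3 · 2/3 = 2/9, 1/12 · 1/8 = 1/96; summing to 127/288.
Therefore the posterior P(box D | data) = (1/96) / (127/288) = 3/127.

0.024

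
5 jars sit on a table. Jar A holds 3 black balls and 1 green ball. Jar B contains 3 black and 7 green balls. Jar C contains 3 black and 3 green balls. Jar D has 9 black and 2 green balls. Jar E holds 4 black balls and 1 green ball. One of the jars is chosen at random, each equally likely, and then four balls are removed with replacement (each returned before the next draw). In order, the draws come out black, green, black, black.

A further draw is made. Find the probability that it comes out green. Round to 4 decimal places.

For each hypothesis, P(data | H) works out to: P(data | jar A) = (3/4)(1/4)(3/4)(3/4) = 0.10547; P(data | jar B) = (3/10)(7/10)(3/10)(3/10) = 0.0189; P(data | jar C) = (3/6)(3/6)(3/6)(3/6) = 0.0625; P(data | jar D) = (9/11)(2/11)(9/11)(9/11) = 0.099583; P(data | jar E) = (4/5)(1/5)(4/5)(4/5) = 0.1024.
Weighting by the prior gives 1/5 · 0.10547 = 0.021094, 1/5 · 0.0189 = 0.00378, 1/5 · 0.0625 = 0.0125, 1/5 · 0.099583 = 0.019917, 1/5 · 0.1024 = 0.02048; summing to 0.07777.
The posterior is then P(jar A | data) = 0.27123, P(jar B | data) = 0.048605, P(jar C | data) = 0.16073, P(jar D | data) = 0.2561, P(jar E | data) = 0.26334.
So P(green next | data) = Σ P(green next | H) P(H | data) = (1/4)(0.27123) + (7/10)(0.048605) + (1/2)(0.16073) + (2/11)(0.2561) + (1/5)(0.26334) = 0.28143.

0.2814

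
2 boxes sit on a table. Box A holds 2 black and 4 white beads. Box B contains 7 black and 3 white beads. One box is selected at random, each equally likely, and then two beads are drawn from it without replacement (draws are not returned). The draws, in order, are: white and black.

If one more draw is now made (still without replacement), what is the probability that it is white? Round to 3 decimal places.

Under each hypothesis, the probability of the observed sequence is: P(data | box A) = (4/6)(2/5) = 4/15; P(data | box B) = (3/10)(7/9) = 7/30.
Weighting by the prior gives 1/2 · 4/15 = 2/15, 1/2 · 7/30 = 7/60; summing to 1/4.
Dividing through by the total gives posterior P(box A | data) = 8/15, P(box B | data) = 7/15.
The predictive probability is P(white next | data) = (3/4)(8/15) + (1/4)(7/15) = 31/60.

0.517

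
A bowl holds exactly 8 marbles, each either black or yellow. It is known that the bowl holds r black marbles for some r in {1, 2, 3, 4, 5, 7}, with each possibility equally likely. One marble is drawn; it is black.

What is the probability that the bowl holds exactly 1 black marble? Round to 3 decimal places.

0.045

Under each hypothesis, the probability of this draw is: P(data | r = 1) = (1/8) = 1/8; P(data | r = 2) = (2/8) = 1/4; P(data | r = 3) = (3/8) = 3/8; P(data | r = 4) = (4/8) = 1/2; P(data | r = 5) = (5/8) = 5/8; P(data | r = 7) = (7/8) = 7/8.
Weighting by the prior gives 1/6 · 1/8 = 1/48, 1/6 · 1/4 = 1/24, 1/6 · 3/8 = 1/16, 1/6 · 1/2 = 1/12, 1/6 · 5/8 = 5/48, 1/6 · 7/8 = 7/48; summing to 11/24.
By Bayes' rule, P(r = 1 | data) = (1/48) / (11/24) = 1/22.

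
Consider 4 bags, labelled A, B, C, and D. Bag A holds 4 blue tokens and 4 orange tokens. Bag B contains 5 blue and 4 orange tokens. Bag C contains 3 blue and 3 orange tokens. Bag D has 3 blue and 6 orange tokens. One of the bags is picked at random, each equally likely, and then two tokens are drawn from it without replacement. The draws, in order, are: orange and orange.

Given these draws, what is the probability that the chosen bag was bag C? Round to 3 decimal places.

Compute the likelihood of the observed sequence for each case: P(data | bag A) = (4/8)(3/7) = 0.21429; P(data | bag B) = (4/9)(3/8) = 0.16667; P(data | bag C) = (3/6)(2/5) = 0.2; P(data | bag D) = (6/9)(5/8) = 0.41667.
The prior-weighted likelihoods are 1/4 · 0.21429 = 0.053571, 1/4 · 0.16667 = 0.041667, 1/4 · 0.2 = 0.05, 1/4 · 0.41667 = 0.10417; these sum to 0.2494.
So P(bag C | data) = (0.05) / (0.2494) = 0.20048.

0.200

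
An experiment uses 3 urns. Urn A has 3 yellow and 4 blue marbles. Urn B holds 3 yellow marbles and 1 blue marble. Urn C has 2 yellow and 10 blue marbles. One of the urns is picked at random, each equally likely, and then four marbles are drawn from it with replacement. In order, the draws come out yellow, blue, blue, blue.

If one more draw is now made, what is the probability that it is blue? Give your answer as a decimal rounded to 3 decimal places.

Compute the likelihood of the observed sequence for each case: P(data | urn A) = (3/7)(4/7)(4/7)(4/7) = 0.079967; P(data | urn B) = (3/4)(1/4)(1/4)(1/4) = 0.011719; P(data | urn C) = (2/12)(10/12)(10/12)(10/12) = 0.096451.
Multiplying each by its prior: 1/3 · 0.079967 = 0.026656, 1/3 · 0.011719 = 0.0039062, 1/3 · 0.096451 = 0.03215; these sum to 0.062712.
The posterior is then P(urn A | data) = 0.42505, P(urn B | data) = 0.062289, P(urn C | data) = 0.51266.
Averaging over the posterior, P(blue next | data) = (4/7)(0.42505) + (1/4)(0.062289) + (5/6)(0.51266) = 0.68568.

0.686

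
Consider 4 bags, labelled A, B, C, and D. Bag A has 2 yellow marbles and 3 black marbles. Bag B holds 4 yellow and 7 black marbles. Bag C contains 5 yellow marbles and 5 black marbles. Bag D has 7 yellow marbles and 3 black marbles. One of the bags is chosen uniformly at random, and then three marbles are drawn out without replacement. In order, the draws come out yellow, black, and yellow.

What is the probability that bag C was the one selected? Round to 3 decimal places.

0.278

Compute the likelihood of the observed sequence for each case: P(data | bag A) = (2/5)(3/4)(1/3) = 0.1; P(data | bag B) = (4/11)(7/10)(3/9) = 0.084848; P(data | bag C) = (5/10)(5/9)(4/8) = 0.13889; P(data | bag D) = (7/10)(3/9)(6/8) = 0.175.
Multiplying each by its prior: 1/4 · 0.1 = 0.025, 1/4 · 0.084848 = 0.021212, 1/4 · 0.13889 = 0.034722, 1/4 · 0.175 = 0.04375; with total 0.12468.
Therefore the posterior P(bag C | data) = (0.034722) / (0.12468) = 0.27848.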